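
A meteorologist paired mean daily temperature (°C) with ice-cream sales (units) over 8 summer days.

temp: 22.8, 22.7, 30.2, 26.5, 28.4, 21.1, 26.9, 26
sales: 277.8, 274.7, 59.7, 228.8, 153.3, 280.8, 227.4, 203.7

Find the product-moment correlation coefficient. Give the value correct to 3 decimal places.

n = 8, Σx = 204.6, Σy = 1706.2, Σx² = 5300.8, Σy² = 404100.44, Σxy = 42127.53
nΣxy − ΣxΣy = 337020.24 − 349088.52 = -12068.28
nΣx² − (Σx)² = 42406.4 − 41861.16 = 545.24; nΣy² − (Σy)² = 3232803.52 − 2911118.44 = 321685.08
r = -12068.28 / √(545.24 × 321685.08) = -12068.28 / 13243.6994 ≈ -0.911

-0.911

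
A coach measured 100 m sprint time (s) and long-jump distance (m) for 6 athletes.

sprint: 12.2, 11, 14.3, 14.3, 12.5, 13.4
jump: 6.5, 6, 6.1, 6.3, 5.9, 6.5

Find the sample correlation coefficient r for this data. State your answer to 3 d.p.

n = 6, Σx = 77.7, Σy = 37.3, Σx² = 1014.63, Σy² = 232.21, Σxy = 483.47
nΣxy − ΣxΣy = 2900.82 − 2898.21 = 2.61
nΣx² − (Σx)² = 6087.78 − 6037.29 = 50.49; nΣy² − (Σy)² = 1393.26 − 1391.29 = 1.97
r = 2.61 / √(50.49 × 1.97) = 2.61 / 9.9732 ≈ 0.262

0.262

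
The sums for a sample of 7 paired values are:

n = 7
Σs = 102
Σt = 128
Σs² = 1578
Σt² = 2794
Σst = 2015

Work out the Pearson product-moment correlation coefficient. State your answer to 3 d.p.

0.735

r = (nΣst − ΣsΣt) / √[(nΣs² − (Σs)²)(nΣt² − (Σt)²)]
Numerator: 7×2015 − 102×128 = 1049
Denominator: √[(11046 − 10404)(19558 − 16384)] = √[642 × 3174] = 1427.4831
r = 1049 / 1427.4831 ≈ 0.735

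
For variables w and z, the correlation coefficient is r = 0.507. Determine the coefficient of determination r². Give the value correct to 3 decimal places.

0.257

r² = (0.507)² = 0.257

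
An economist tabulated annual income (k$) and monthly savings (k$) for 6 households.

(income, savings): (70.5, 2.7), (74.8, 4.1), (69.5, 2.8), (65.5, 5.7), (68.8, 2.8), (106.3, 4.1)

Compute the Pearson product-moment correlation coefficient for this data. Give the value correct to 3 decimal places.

0.095

n = 6, Σx = 455.4, Σy = 22.2, Σx² = 35718.92, Σy² = 89.08, Σxy = 1693.45
nΣxy − ΣxΣy = 10160.7 − 10109.88 = 50.82
nΣx² − (Σx)² = 214313.52 − 207389.16 = 6924.36; nΣy² − (Σy)² = 534.48 − 492.84 = 41.64
r = 50.82 / √(6924.36 × 41.64) = 50.82 / 536.9640 ≈ 0.095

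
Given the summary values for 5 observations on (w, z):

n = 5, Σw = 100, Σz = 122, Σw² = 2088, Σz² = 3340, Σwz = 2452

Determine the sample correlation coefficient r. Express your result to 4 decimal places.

r = (nΣwz − ΣwΣz) / √[(nΣw² − (Σw)²)(nΣz² − (Σz)²)]
Numerator: 5×2452 − 100×122 = 60
Denominator: √[(10440 − 10000)(16700 − 14884)] = √[440 × 1816] = 893.8904
r = 60 / 893.8904 ≈ 0.0671

0.0671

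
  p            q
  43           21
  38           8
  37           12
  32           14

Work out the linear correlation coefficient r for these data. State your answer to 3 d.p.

n = 4, Σp = 150, Σq = 55, Σp² = 5686, Σq² = 845, Σpq = 2099
nΣpq − ΣpΣq = 8396 − 8250 = 146
nΣp² − (Σp)² = 22744 − 22500 = 244; nΣq² − (Σq)² = 3380 − 3025 = 355
r = 146 / √(244 × 355) = 146 / 294.3128 ≈ 0.496

0.496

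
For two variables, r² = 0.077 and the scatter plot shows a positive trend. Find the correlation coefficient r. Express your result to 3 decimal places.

0.277

|r| = √0.077 = 0.277
The association is positive, so r = 0.277.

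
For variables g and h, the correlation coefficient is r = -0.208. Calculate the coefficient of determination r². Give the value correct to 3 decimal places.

0.043

r² = (-0.208)² = 0.043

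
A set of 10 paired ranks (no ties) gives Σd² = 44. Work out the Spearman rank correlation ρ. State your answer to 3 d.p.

0.733

ρ = 1 − 6Σd² / [n(n²−1)] = 1 − 6×44 / (10×99)
  = 1 − 264/990 = 1 − 0.2667 ≈ 0.733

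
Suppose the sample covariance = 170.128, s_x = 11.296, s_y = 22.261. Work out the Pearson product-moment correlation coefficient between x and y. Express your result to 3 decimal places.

r = Cov(x,y) / (s_x · s_y) = 170.128 / (11.296 × 22.261)
  = 170.128 / 251.4603 ≈ 0.677

0.677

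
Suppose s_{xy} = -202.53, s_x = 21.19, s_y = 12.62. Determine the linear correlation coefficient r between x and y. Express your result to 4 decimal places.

r = Cov(x,y) / (s_x · s_y) = -202.53 / (21.19 × 12.62)
  = -202.53 / 267.4178 ≈ -0.7574

-0.7574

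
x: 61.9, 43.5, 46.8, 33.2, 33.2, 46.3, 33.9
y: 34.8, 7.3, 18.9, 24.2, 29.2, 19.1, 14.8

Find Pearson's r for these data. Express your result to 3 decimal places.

n = 7, Σx = 298.8, Σy = 148.3, Σx² = 13411.48, Σy² = 3643.67, Σxy = 6515.12
nΣxy − ΣxΣy = 45605.84 − 44312.04 = 1293.8
nΣx² − (Σx)² = 93880.36 − 89281.44 = 4598.92; nΣy² − (Σy)² = 25505.69 − 21992.89 = 3512.8
r = 1293.8 / √(4598.92 × 3512.8) = 1293.8 / 4019.3390 ≈ 0.322

0.322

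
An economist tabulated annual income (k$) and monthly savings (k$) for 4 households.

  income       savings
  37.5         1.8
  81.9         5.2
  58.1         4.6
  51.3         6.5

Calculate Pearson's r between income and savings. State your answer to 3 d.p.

0.532

n = 4, Σx = 228.8, Σy = 18.1, Σx² = 14121.16, Σy² = 93.69, Σxy = 1094.09
nΣxy − ΣxΣy = 4376.36 − 4141.28 = 235.08
nΣx² − (Σx)² = 56484.64 − 52349.44 = 4135.2; nΣy² − (Σy)² = 374.76 − 327.61 = 47.15
r = 235.08 / √(4135.2 × 47.15) = 235.08 / 441.5594 ≈ 0.532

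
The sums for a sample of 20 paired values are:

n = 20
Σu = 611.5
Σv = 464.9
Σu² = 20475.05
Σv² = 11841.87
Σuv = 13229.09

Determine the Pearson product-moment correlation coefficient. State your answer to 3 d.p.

r = (nΣuv − ΣuΣv) / √[(nΣu² − (Σu)²)(nΣv² − (Σv)²)]
Numerator: 20×13229.09 − 611.5×464.9 = -19704.55
Denominator: √[(409501 − 373932.25)(236837.4 − 216132.01)] = √[35568.75 × 20705.39] = 27137.8857
r = -19704.55 / 27137.8857 ≈ -0.726

-0.726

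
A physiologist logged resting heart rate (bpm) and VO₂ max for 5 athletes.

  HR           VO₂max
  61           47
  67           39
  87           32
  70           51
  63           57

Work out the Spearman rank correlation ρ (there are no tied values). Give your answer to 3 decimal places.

-0.500

Rank HR: 1, 3, 5, 4, 2
Rank VO₂max: 3, 2, 1, 4, 5
d = rank(HR) − rank(VO₂max): -2, 1, 4, 0, -3; Σd² = 30
ρ = 1 − 6Σd² / [n(n²−1)] = 1 − 6×30 / (5×24) = 1 − 180/120 ≈ -0.500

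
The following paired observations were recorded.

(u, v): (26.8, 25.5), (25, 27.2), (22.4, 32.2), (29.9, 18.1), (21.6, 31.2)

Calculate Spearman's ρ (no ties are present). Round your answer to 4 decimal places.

-0.9000

Rank u: 4, 3, 2, 5, 1
Rank v: 2, 3, 5, 1, 4
d = rank(u) − rank(v): 2, 0, -3, 4, -3; Σd² = 38
ρ = 1 − 6Σd² / [n(n²−1)] = 1 − 6×38 / (5×24) = 1 − 228/120 ≈ -0.9000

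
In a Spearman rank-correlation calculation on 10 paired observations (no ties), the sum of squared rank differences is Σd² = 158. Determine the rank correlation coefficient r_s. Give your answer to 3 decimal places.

0.042

ρ = 1 − 6Σd² / [n(n²−1)] = 1 − 6×158 / (10×99)
  = 1 − 948/990 = 1 − 0.9576 ≈ 0.042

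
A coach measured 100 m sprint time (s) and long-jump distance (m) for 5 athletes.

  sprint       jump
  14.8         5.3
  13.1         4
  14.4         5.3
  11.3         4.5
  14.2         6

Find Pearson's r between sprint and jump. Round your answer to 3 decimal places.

0.649

n = 5, Σx = 67.8, Σy = 25.1, Σx² = 927.34, Σy² = 128.43, Σxy = 343.21
nΣxy − ΣxΣy = 1716.05 − 1701.78 = 14.27
nΣx² − (Σx)² = 4636.7 − 4596.84 = 39.86; nΣy² − (Σy)² = 642.15 − 630.01 = 12.14
r = 14.27 / √(39.86 × 12.14) = 14.27 / 21.9977 ≈ 0.649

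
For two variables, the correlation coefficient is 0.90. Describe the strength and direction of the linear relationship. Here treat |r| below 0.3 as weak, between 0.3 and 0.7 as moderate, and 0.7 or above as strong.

strong positive

r = 0.90 > 0 so the relationship is positive.
|r| = 0.90, which falls in the strong range.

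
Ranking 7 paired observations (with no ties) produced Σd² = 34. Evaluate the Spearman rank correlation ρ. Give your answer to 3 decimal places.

ρ = 1 − 6Σd² / [n(n²−1)] = 1 − 6×34 / (7×48)
  = 1 − 204/336 = 1 − 0.6071 ≈ 0.393

0.393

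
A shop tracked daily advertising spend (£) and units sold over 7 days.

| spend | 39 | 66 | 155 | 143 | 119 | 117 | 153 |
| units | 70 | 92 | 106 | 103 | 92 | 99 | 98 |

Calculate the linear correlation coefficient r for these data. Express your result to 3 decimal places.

n = 7, Σx = 792, Σy = 660, Σx² = 101610, Σy² = 63078, Σxy = 77486
nΣxy − ΣxΣy = 542402 − 522720 = 19682
nΣx² − (Σx)² = 711270 − 627264 = 84006; nΣy² − (Σy)² = 441546 − 435600 = 5946
r = 19682 / √(84006 × 5946) = 19682 / 22349.4894 ≈ 0.881

0.881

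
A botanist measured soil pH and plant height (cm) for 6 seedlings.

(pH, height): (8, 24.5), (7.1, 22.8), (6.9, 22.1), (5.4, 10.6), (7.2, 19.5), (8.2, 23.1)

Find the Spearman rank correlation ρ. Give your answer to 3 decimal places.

0.771

Rank pH: 5, 3, 2, 1, 4, 6
Rank height: 6, 4, 3, 1, 2, 5
d = rank(pH) − rank(height): -1, -1, -1, 0, 2, 1; Σd² = 8
ρ = 1 − 6Σd² / [n(n²−1)] = 1 − 6×8 / (6×35) = 1 − 48/210 ≈ 0.771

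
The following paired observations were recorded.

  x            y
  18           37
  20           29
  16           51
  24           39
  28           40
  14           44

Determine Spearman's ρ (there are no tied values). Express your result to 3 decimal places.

-0.429

Rank x: 3, 4, 2, 5, 6, 1
Rank y: 2, 1, 6, 3, 4, 5
d = rank(x) − rank(y): 1, 3, -4, 2, 2, -4; Σd² = 50
ρ = 1 − 6Σd² / [n(n²−1)] = 1 − 6×50 / (6×35) = 1 − 300/210 ≈ -0.429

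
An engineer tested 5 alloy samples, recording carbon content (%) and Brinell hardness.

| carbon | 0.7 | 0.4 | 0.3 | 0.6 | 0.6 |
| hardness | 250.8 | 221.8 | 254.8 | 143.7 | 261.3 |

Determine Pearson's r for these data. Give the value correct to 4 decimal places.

-0.1603

n = 5, Σx = 2.6, Σy = 1132.4, Σx² = 1.46, Σy² = 265946.3, Σxy = 583.72
nΣxy − ΣxΣy = 2918.6 − 2944.24 = -25.64
nΣx² − (Σx)² = 7.3 − 6.76 = 0.54; nΣy² − (Σy)² = 1329731.5 − 1282329.76 = 47401.74
r = -25.64 / √(0.54 × 47401.74) = -25.64 / 159.9904 ≈ -0.1603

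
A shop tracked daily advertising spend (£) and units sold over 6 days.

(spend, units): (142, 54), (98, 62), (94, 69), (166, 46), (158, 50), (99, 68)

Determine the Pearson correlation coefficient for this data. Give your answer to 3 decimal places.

n = 6, Σx = 757, Σy = 349, Σx² = 100925, Σy² = 20761, Σxy = 42498
nΣxy − ΣxΣy = 254988 − 264193 = -9205
nΣx² − (Σx)² = 605550 − 573049 = 32501; nΣy² − (Σy)² = 124566 − 121801 = 2765
r = -9205 / √(32501 × 2765) = -9205 / 9479.7292 ≈ -0.971

-0.971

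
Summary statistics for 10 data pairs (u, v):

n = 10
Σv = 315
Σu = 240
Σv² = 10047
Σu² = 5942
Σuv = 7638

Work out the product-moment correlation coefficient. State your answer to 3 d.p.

0.518

r = (nΣuv − ΣuΣv) / √[(nΣu² − (Σu)²)(nΣv² − (Σv)²)]
Numerator: 10×7638 − 240×315 = 780
Denominator: √[(59420 − 57600)(100470 − 99225)] = √[1820 × 1245] = 1505.2907
r = 780 / 1505.2907 ≈ 0.518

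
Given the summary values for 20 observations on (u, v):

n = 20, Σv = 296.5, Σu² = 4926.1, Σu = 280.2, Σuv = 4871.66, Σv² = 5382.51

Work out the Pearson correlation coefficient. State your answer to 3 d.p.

r = (nΣuv − ΣuΣv) / √[(nΣu² − (Σu)²)(nΣv² − (Σv)²)]
Numerator: 20×4871.66 − 280.2×296.5 = 14353.9
Denominator: √[(98522 − 78512.04)(107650.2 − 87912.25)] = √[20009.96 × 19737.95] = 19873.4896
r = 14353.9 / 19873.4896 ≈ 0.722

0.722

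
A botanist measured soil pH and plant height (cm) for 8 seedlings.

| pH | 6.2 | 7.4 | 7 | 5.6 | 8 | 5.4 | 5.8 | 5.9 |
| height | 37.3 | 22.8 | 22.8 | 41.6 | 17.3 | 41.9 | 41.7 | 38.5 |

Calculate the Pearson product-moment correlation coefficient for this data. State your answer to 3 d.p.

n = 8, Σx = 51.3, Σy = 263.9, Σx² = 335.17, Σy² = 9437.57, Σxy = 1626.21
nΣxy − ΣxΣy = 13009.68 − 13538.07 = -528.39
nΣx² − (Σx)² = 2681.36 − 2631.69 = 49.67; nΣy² − (Σy)² = 75500.56 − 69643.21 = 5857.35
r = -528.39 / √(49.67 × 5857.35) = -528.39 / 539.3835 ≈ -0.980

-0.980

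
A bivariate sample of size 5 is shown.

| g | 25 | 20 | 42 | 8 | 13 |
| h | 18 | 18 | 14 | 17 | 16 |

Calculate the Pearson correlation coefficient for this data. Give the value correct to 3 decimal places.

-0.578

n = 5, Σg = 108, Σh = 83, Σg² = 3022, Σh² = 1389, Σgh = 1742
nΣgh − ΣgΣh = 8710 − 8964 = -254
nΣg² − (Σg)² = 15110 − 11664 = 3446; nΣh² − (Σh)² = 6945 − 6889 = 56
r = -254 / √(3446 × 56) = -254 / 439.2903 ≈ -0.578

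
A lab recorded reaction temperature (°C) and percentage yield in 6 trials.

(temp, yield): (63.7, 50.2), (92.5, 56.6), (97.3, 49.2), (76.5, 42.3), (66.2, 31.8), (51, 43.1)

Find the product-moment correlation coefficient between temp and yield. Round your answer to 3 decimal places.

0.524

n = 6, Σx = 447.2, Σy = 273.2, Σx² = 34916.92, Σy² = 12802.38, Σxy = 20759.61
nΣxy − ΣxΣy = 124557.66 − 122175.04 = 2382.62
nΣx² − (Σx)² = 209501.52 − 199987.84 = 9513.68; nΣy² − (Σy)² = 76814.28 − 74638.24 = 2176.04
r = 2382.62 / √(9513.68 × 2176.04) = 2382.62 / 4549.9613 ≈ 0.524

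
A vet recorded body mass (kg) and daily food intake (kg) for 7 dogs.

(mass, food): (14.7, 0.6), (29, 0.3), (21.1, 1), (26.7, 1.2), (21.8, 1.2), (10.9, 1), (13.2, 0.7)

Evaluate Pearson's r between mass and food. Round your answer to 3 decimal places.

-0.058

n = 7, Σx = 137.4, Σy = 6, Σx² = 2983.48, Σy² = 5.82, Σxy = 116.96
nΣxy − ΣxΣy = 818.72 − 824.4 = -5.68
nΣx² − (Σx)² = 20884.36 − 18878.76 = 2005.6; nΣy² − (Σy)² = 40.74 − 36 = 4.74
r = -5.68 / √(2005.6 × 4.74) = -5.68 / 97.5015 ≈ -0.058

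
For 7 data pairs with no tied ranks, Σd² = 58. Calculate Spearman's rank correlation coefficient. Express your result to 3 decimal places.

-0.036

ρ = 1 − 6Σd² / [n(n²−1)] = 1 − 6×58 / (7×48)
  = 1 − 348/336 = 1 − 1.0357 ≈ -0.036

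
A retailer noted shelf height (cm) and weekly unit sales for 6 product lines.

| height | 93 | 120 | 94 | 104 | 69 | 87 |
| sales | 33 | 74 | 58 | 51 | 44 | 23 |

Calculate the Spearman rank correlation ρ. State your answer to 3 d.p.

0.771

Rank height: 3, 6, 4, 5, 1, 2
Rank sales: 2, 6, 5, 4, 3, 1
d = rank(height) − rank(sales): 1, 0, -1, 1, -2, 1; Σd² = 8
ρ = 1 − 6Σd² / [n(n²−1)] = 1 − 6×8 / (6×35) = 1 − 48/210 ≈ 0.771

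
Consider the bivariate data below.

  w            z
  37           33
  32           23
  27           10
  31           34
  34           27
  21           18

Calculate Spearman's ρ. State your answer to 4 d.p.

Rank w: 6, 4, 2, 3, 5, 1
Rank z: 5, 3, 1, 6, 4, 2
d = rank(w) − rank(z): 1, 1, 1, -3, 1, -1; Σd² = 14
ρ = 1 − 6Σd² / [n(n²−1)] = 1 − 6×14 / (6×35) = 1 − 84/210 ≈ 0.6000

0.6000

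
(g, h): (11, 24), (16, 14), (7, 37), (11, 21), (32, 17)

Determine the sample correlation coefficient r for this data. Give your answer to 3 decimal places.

n = 5, Σg = 77, Σh = 113, Σg² = 1571, Σh² = 2871, Σgh = 1522
nΣgh − ΣgΣh = 7610 − 8701 = -1091
nΣg² − (Σg)² = 7855 − 5929 = 1926; nΣh² − (Σh)² = 14355 − 12769 = 1586
r = -1091 / √(1926 × 1586) = -1091 / 1747.7517 ≈ -0.624

-0.624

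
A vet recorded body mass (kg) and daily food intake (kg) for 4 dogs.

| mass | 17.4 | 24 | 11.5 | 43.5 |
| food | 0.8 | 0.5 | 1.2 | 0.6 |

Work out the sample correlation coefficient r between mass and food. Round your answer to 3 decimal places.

n = 4, Σx = 96.4, Σy = 3.1, Σx² = 2903.26, Σy² = 2.69, Σxy = 65.82
nΣxy − ΣxΣy = 263.28 − 298.84 = -35.56
nΣx² − (Σx)² = 11613.04 − 9292.96 = 2320.08; nΣy² − (Σy)² = 10.76 − 9.61 = 1.15
r = -35.56 / √(2320.08 × 1.15) = -35.56 / 51.6536 ≈ -0.688

-0.688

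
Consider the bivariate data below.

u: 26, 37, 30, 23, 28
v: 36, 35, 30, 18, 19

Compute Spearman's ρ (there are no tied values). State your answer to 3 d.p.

Rank u: 2, 5, 4, 1, 3
Rank v: 5, 4, 3, 1, 2
d = rank(u) − rank(v): -3, 1, 1, 0, 1; Σd² = 12
ρ = 1 − 6Σd² / [n(n²−1)] = 1 − 6×12 / (5×24) = 1 − 72/120 ≈ 0.400

0.400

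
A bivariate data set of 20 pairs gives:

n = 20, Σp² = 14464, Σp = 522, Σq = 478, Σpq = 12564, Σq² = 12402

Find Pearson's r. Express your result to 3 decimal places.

r = (nΣpq − ΣpΣq) / √[(nΣp² − (Σp)²)(nΣq² − (Σq)²)]
Numerator: 20×12564 − 522×478 = 1764
Denominator: √[(289280 − 272484)(248040 − 228484)] = √[16796 × 19556] = 18123.5365
r = 1764 / 18123.5365 ≈ 0.097

0.097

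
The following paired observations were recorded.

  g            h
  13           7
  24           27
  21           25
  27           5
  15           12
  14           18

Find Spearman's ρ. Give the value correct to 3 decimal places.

0.086

Rank g: 1, 5, 4, 6, 3, 2
Rank h: 2, 6, 5, 1, 3, 4
d = rank(g) − rank(h): -1, -1, -1, 5, 0, -2; Σd² = 32
ρ = 1 − 6Σd² / [n(n²−1)] = 1 − 6×32 / (6×35) = 1 − 192/210 ≈ 0.086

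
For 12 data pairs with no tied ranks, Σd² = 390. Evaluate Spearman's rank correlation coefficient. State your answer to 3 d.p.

-0.364

ρ = 1 − 6Σd² / [n(n²−1)] = 1 − 6×390 / (12×143)
  = 1 − 2340/1716 = 1 − 1.3636 ≈ -0.364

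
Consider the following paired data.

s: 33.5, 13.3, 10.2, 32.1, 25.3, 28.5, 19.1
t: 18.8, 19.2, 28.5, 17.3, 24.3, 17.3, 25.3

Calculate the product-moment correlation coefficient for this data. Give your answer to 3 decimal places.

-0.676

n = 7, Σs = 162, Σt = 150.7, Σs² = 4250.74, Σt² = 3363.49, Σst = 3322.26
nΣst − ΣsΣt = 23255.82 − 24413.4 = -1157.58
nΣs² − (Σs)² = 29755.18 − 26244 = 3511.18; nΣt² − (Σt)² = 23544.43 − 22710.49 = 833.94
r = -1157.58 / √(3511.18 × 833.94) = -1157.58 / 1711.1731 ≈ -0.676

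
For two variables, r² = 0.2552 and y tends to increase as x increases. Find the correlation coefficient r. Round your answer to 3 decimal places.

|r| = √0.2552 = 0.505
The association is positive, so r = 0.505.

0.505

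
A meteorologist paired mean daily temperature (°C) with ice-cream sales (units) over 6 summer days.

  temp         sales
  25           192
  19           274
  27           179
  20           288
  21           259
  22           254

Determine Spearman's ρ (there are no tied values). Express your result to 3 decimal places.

-0.943

Rank temp: 5, 1, 6, 2, 3, 4
Rank sales: 2, 5, 1, 6, 4, 3
d = rank(temp) − rank(sales): 3, -4, 5, -4, -1, 1; Σd² = 68
ρ = 1 − 6Σd² / [n(n²−1)] = 1 − 6×68 / (6×35) = 1 − 408/210 ≈ -0.943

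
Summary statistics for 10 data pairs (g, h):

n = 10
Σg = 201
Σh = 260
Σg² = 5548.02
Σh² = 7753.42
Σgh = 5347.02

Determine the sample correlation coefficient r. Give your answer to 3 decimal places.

r = (nΣgh − ΣgΣh) / √[(nΣg² − (Σg)²)(nΣh² − (Σh)²)]
Numerator: 10×5347.02 − 201×260 = 1210.2
Denominator: √[(55480.2 − 40401)(77534.2 − 67600)] = √[15079.2 × 9934.2] = 12239.2724
r = 1210.2 / 12239.2724 ≈ 0.099

0.099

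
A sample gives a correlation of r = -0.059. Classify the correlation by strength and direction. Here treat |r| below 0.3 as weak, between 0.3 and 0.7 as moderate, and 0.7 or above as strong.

r = -0.059 < 0 so the relationship is negative.
|r| = 0.059, which falls in the weak range.

weak negative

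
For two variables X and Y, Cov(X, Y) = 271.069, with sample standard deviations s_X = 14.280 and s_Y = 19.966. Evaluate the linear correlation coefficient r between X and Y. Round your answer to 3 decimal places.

r = Cov(X,Y) / (s_X · s_Y) = 271.069 / (14.280 × 19.966)
  = 271.069 / 285.1145 ≈ 0.951

0.951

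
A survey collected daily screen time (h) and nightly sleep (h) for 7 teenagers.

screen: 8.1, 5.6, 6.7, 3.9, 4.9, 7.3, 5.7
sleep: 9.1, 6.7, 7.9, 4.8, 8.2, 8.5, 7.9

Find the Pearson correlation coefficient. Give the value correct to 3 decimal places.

0.812

n = 7, Σx = 42.2, Σy = 53.1, Σx² = 266.86, Σy² = 415.05, Σxy = 330.14
nΣxy − ΣxΣy = 2310.98 − 2240.82 = 70.16
nΣx² − (Σx)² = 1868.02 − 1780.84 = 87.18; nΣy² − (Σy)² = 2905.35 − 2819.61 = 85.74
r = 70.16 / √(87.18 × 85.74) = 70.16 / 86.4570 ≈ 0.812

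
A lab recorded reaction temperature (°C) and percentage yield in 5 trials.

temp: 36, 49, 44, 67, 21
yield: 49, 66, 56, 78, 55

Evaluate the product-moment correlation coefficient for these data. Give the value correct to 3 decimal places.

0.843

n = 5, Σx = 217, Σy = 304, Σx² = 10563, Σy² = 19002, Σxy = 13843
nΣxy − ΣxΣy = 69215 − 65968 = 3247
nΣx² − (Σx)² = 52815 − 47089 = 5726; nΣy² − (Σy)² = 95010 − 92416 = 2594
r = 3247 / √(5726 × 2594) = 3247 / 3853.9907 ≈ 0.843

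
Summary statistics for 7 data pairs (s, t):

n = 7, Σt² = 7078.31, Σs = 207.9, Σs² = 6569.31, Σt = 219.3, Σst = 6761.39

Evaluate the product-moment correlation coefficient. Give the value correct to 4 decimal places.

r = (nΣst − ΣsΣt) / √[(nΣs² − (Σs)²)(nΣt² − (Σt)²)]
Numerator: 7×6761.39 − 207.9×219.3 = 1737.26
Denominator: √[(45985.17 − 43222.41)(49548.17 − 48092.49)] = √[2762.76 × 1455.68] = 2005.4163
r = 1737.26 / 2005.4163 ≈ 0.8663

0.8663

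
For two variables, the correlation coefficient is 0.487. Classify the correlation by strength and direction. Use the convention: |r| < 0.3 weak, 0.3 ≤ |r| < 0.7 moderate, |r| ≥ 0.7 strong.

moderate positive

r = 0.487 > 0 so the relationship is positive.
|r| = 0.487, which falls in the moderate range.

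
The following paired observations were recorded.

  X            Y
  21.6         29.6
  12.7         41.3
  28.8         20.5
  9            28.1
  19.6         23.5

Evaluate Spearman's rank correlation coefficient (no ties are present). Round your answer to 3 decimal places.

-0.500

Rank X: 4, 2, 5, 1, 3
Rank Y: 4, 5, 1, 3, 2
d = rank(X) − rank(Y): 0, -3, 4, -2, 1; Σd² = 30
ρ = 1 − 6Σd² / [n(n²−1)] = 1 − 6×30 / (5×24) = 1 − 180/120 ≈ -0.500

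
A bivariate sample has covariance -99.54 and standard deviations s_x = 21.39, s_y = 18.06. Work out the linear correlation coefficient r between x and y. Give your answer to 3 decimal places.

r = Cov(x,y) / (s_x · s_y) = -99.54 / (21.39 × 18.06)
  = -99.54 / 386.3034 ≈ -0.258

-0.258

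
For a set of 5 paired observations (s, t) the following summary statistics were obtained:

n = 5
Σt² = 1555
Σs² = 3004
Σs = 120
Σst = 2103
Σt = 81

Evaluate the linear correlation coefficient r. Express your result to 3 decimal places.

r = (nΣst − ΣsΣt) / √[(nΣs² − (Σs)²)(nΣt² − (Σt)²)]
Numerator: 5×2103 − 120×81 = 795
Denominator: √[(15020 − 14400)(7775 − 6561)] = √[620 × 1214] = 867.5713
r = 795 / 867.5713 ≈ 0.916

0.916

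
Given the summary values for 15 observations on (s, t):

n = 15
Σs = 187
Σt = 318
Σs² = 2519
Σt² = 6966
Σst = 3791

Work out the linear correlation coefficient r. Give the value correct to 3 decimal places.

-0.845

r = (nΣst − ΣsΣt) / √[(nΣs² − (Σs)²)(nΣt² − (Σt)²)]
Numerator: 15×3791 − 187×318 = -2601
Denominator: √[(37785 − 34969)(104490 − 101124)] = √[2816 × 3366] = 3078.7426
r = -2601 / 3078.7426 ≈ -0.845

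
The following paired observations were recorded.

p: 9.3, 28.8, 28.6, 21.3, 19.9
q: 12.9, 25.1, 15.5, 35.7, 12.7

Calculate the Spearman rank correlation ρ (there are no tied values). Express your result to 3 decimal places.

0.600

Rank p: 1, 5, 4, 3, 2
Rank q: 2, 4, 3, 5, 1
d = rank(p) − rank(q): -1, 1, 1, -2, 1; Σd² = 8
ρ = 1 − 6Σd² / [n(n²−1)] = 1 − 6×8 / (5×24) = 1 − 48/120 ≈ 0.600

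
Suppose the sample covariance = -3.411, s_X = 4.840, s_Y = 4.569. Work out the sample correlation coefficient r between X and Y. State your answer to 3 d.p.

-0.154

r = Cov(X,Y) / (s_X · s_Y) = -3.411 / (4.840 × 4.569)
  = -3.411 / 22.1140 ≈ -0.154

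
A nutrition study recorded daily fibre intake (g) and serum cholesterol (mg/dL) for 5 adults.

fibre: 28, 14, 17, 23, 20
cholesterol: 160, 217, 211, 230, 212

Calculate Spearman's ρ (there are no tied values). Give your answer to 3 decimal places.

Rank fibre: 5, 1, 2, 4, 3
Rank cholesterol: 1, 4, 2, 5, 3
d = rank(fibre) − rank(cholesterol): 4, -3, 0, -1, 0; Σd² = 26
ρ = 1 − 6Σd² / [n(n²−1)] = 1 − 6×26 / (5×24) = 1 − 156/120 ≈ -0.300

-0.300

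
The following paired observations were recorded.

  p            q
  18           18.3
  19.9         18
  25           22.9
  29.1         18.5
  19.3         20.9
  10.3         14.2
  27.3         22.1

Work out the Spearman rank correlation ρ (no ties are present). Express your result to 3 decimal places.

0.607

Rank p: 2, 4, 5, 7, 3, 1, 6
Rank q: 3, 2, 7, 4, 5, 1, 6
d = rank(p) − rank(q): -1, 2, -2, 3, -2, 0, 0; Σd² = 22
ρ = 1 − 6Σd² / [n(n²−1)] = 1 − 6×22 / (7×48) = 1 − 132/336 ≈ 0.607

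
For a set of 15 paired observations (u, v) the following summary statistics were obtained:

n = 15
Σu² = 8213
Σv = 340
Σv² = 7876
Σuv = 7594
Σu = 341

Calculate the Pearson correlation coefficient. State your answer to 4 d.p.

r = (nΣuv − ΣuΣv) / √[(nΣu² − (Σu)²)(nΣv² − (Σv)²)]
Numerator: 15×7594 − 341×340 = -2030
Denominator: √[(123195 − 116281)(118140 − 115600)] = √[6914 × 2540] = 4190.6515
r = -2030 / 4190.6515 ≈ -0.4844

-0.4844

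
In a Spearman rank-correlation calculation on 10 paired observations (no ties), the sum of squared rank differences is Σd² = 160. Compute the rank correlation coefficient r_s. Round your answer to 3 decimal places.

ρ = 1 − 6Σd² / [n(n²−1)] = 1 − 6×160 / (10×99)
  = 1 − 960/990 = 1 − 0.9697 ≈ 0.030

0.030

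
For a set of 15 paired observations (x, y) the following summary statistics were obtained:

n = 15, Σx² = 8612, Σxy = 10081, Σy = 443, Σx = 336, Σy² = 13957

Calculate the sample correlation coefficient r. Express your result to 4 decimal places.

0.1620

r = (nΣxy − ΣxΣy) / √[(nΣx² − (Σx)²)(nΣy² − (Σy)²)]
Numerator: 15×10081 − 336×443 = 2367
Denominator: √[(129180 − 112896)(209355 − 196249)] = √[16284 × 13106] = 14608.8365
r = 2367 / 14608.8365 ≈ 0.1620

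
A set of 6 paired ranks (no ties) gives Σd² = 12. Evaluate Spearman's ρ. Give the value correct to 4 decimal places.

0.6571

ρ = 1 − 6Σd² / [n(n²−1)] = 1 − 6×12 / (6×35)
  = 1 − 72/210 = 1 − 0.34286 ≈ 0.6571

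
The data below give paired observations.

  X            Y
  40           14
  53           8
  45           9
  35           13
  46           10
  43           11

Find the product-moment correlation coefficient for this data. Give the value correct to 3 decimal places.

n = 6, ΣX = 262, ΣY = 65, ΣX² = 11624, ΣY² = 731, ΣXY = 2777
nΣXY − ΣXΣY = 16662 − 17030 = -368
nΣX² − (ΣX)² = 69744 − 68644 = 1100; nΣY² − (ΣY)² = 4386 − 4225 = 161
r = -368 / √(1100 × 161) = -368 / 420.8325 ≈ -0.874

-0.874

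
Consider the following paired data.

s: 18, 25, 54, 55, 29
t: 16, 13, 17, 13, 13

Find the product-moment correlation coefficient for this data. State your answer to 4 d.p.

n = 5, Σs = 181, Σt = 72, Σs² = 7731, Σt² = 1052, Σst = 2623
nΣst − ΣsΣt = 13115 − 13032 = 83
nΣs² − (Σs)² = 38655 − 32761 = 5894; nΣt² − (Σt)² = 5260 − 5184 = 76
r = 83 / √(5894 × 76) = 83 / 669.2862 ≈ 0.1240

0.1240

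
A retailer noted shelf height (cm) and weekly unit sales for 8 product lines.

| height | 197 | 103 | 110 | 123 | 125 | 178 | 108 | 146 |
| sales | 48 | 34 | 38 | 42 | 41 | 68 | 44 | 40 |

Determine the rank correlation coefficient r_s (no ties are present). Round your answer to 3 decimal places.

0.643

Rank height: 8, 1, 3, 4, 5, 7, 2, 6
Rank sales: 7, 1, 2, 5, 4, 8, 6, 3
d = rank(height) − rank(sales): 1, 0, 1, -1, 1, -1, -4, 3; Σd² = 30
ρ = 1 − 6Σd² / [n(n²−1)] = 1 − 6×30 / (8×63) = 1 − 180/504 ≈ 0.643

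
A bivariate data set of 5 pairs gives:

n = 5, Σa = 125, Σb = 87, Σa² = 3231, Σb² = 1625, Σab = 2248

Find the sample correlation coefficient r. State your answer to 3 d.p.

r = (nΣab − ΣaΣb) / √[(nΣa² − (Σa)²)(nΣb² − (Σb)²)]
Numerator: 5×2248 − 125×87 = 365
Denominator: √[(16155 − 15625)(8125 − 7569)] = √[530 × 556] = 542.8444
r = 365 / 542.8444 ≈ 0.672

0.672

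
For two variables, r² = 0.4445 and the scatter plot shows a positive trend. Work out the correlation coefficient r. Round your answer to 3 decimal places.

0.667

|r| = √0.4445 = 0.667
The association is positive, so r = 0.667.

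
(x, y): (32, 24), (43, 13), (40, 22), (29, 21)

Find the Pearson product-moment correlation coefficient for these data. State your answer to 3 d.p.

n = 4, Σx = 144, Σy = 80, Σx² = 5314, Σy² = 1670, Σxy = 2816
nΣxy − ΣxΣy = 11264 − 11520 = -256
nΣx² − (Σx)² = 21256 − 20736 = 520; nΣy² − (Σy)² = 6680 − 6400 = 280
r = -256 / √(520 × 280) = -256 / 381.5757 ≈ -0.671

-0.671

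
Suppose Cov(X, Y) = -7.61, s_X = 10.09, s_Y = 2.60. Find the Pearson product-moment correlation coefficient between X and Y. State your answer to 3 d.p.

r = Cov(X,Y) / (s_X · s_Y) = -7.61 / (10.09 × 2.60)
  = -7.61 / 26.2340 ≈ -0.290

-0.290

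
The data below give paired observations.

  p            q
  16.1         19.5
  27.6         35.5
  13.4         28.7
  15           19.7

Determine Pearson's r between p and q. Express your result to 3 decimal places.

0.732

n = 4, Σp = 72.1, Σq = 103.4, Σp² = 1425.53, Σq² = 2852.28, Σpq = 1973.83
nΣpq − ΣpΣq = 7895.32 − 7455.14 = 440.18
nΣp² − (Σp)² = 5702.12 − 5198.41 = 503.71; nΣq² − (Σq)² = 11409.12 − 10691.56 = 717.56
r = 440.18 / √(503.71 × 717.56) = 440.18 / 601.2006 ≈ 0.732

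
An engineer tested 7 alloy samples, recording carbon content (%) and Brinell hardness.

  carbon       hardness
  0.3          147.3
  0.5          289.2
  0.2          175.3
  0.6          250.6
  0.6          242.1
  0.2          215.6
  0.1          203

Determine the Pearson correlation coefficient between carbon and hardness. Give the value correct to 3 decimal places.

n = 7, Σx = 2.5, Σy = 1523.1, Σx² = 1.15, Σy² = 345169.15, Σxy = 582.89
nΣxy − ΣxΣy = 4080.23 − 3807.75 = 272.48
nΣx² − (Σx)² = 8.05 − 6.25 = 1.8; nΣy² − (Σy)² = 2416184.05 − 2319833.61 = 96350.44
r = 272.48 / √(1.8 × 96350.44) = 272.48 / 416.4502 ≈ 0.654

0.654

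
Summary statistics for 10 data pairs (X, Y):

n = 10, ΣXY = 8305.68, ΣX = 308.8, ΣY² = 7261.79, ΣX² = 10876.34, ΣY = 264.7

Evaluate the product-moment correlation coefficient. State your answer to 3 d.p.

0.225

r = (nΣXY − ΣXΣY) / √[(nΣX² − (ΣX)²)(nΣY² − (ΣY)²)]
Numerator: 10×8305.68 − 308.8×264.7 = 1317.44
Denominator: √[(108763.4 − 95357.44)(72617.9 − 70066.09)] = √[13405.96 × 2551.81] = 5848.8856
r = 1317.44 / 5848.8856 ≈ 0.225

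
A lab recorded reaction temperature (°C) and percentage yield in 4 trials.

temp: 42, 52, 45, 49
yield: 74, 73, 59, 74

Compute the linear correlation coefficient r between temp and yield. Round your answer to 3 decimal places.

0.258

n = 4, Σx = 188, Σy = 280, Σx² = 8894, Σy² = 19762, Σxy = 13185
nΣxy − ΣxΣy = 52740 − 52640 = 100
nΣx² − (Σx)² = 35576 − 35344 = 232; nΣy² − (Σy)² = 79048 − 78400 = 648
r = 100 / √(232 × 648) = 100 / 387.7319 ≈ 0.258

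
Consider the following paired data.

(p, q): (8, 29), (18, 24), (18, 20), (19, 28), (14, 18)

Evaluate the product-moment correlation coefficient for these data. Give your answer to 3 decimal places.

-0.280

n = 5, Σp = 77, Σq = 119, Σp² = 1269, Σq² = 2925, Σpq = 1808
nΣpq − ΣpΣq = 9040 − 9163 = -123
nΣp² − (Σp)² = 6345 − 5929 = 416; nΣq² − (Σq)² = 14625 − 14161 = 464
r = -123 / √(416 × 464) = -123 / 439.3450 ≈ -0.280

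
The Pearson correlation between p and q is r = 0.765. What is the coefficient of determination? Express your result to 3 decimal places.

0.585

r² = (0.765)² = 0.585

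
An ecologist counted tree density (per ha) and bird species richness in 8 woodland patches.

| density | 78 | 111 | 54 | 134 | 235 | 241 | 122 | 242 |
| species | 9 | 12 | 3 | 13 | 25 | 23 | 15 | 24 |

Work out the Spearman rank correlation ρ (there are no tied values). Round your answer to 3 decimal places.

Rank density: 2, 3, 1, 5, 6, 7, 4, 8
Rank species: 2, 3, 1, 4, 8, 6, 5, 7
d = rank(density) − rank(species): 0, 0, 0, 1, -2, 1, -1, 1; Σd² = 8
ρ = 1 − 6Σd² / [n(n²−1)] = 1 − 6×8 / (8×63) = 1 − 48/504 ≈ 0.905

0.905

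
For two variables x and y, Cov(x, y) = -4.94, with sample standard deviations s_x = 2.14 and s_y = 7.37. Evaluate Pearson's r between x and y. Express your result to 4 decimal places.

r = Cov(x,y) / (s_x · s_y) = -4.94 / (2.14 × 7.37)
  = -4.94 / 15.7718 ≈ -0.3132

-0.3132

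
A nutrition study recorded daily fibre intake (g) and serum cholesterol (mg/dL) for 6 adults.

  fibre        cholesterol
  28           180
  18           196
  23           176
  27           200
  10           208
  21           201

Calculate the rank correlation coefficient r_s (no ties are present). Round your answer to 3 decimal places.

Rank fibre: 6, 2, 4, 5, 1, 3
Rank cholesterol: 2, 3, 1, 4, 6, 5
d = rank(fibre) − rank(cholesterol): 4, -1, 3, 1, -5, -2; Σd² = 56
ρ = 1 − 6Σd² / [n(n²−1)] = 1 − 6×56 / (6×35) = 1 − 336/210 ≈ -0.600

-0.600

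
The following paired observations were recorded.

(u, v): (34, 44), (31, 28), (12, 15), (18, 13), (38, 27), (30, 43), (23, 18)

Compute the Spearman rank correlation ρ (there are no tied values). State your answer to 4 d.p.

Rank u: 6, 5, 1, 2, 7, 4, 3
Rank v: 7, 5, 2, 1, 4, 6, 3
d = rank(u) − rank(v): -1, 0, -1, 1, 3, -2, 0; Σd² = 16
ρ = 1 − 6Σd² / [n(n²−1)] = 1 − 6×16 / (7×48) = 1 − 96/336 ≈ 0.7143

0.7143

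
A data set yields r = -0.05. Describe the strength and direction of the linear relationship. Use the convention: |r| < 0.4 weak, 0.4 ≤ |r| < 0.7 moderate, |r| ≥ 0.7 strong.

r = -0.05 < 0 so the relationship is negative.
|r| = 0.05, which falls in the weak range.

weak negative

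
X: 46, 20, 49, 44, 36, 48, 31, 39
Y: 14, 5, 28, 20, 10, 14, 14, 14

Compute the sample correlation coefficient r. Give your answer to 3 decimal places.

0.747

n = 8, ΣX = 313, ΣY = 119, ΣX² = 12935, ΣY² = 2093, ΣXY = 5008
nΣXY − ΣXΣY = 40064 − 37247 = 2817
nΣX² − (ΣX)² = 103480 − 97969 = 5511; nΣY² − (ΣY)² = 16744 − 14161 = 2583
r = 2817 / √(5511 × 2583) = 2817 / 3772.9184 ≈ 0.747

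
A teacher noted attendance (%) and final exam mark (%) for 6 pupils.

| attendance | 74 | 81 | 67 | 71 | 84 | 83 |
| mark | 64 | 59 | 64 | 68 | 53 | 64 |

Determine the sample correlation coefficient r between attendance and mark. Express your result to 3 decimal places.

n = 6, Σx = 460, Σy = 372, Σx² = 35512, Σy² = 23202, Σxy = 28395
nΣxy − ΣxΣy = 170370 − 171120 = -750
nΣx² − (Σx)² = 213072 − 211600 = 1472; nΣy² − (Σy)² = 139212 − 138384 = 828
r = -750 / √(1472 × 828) = -750 / 1104.0000 ≈ -0.679

-0.679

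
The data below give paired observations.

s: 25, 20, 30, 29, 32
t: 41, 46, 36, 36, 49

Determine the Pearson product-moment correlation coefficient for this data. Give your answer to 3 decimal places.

-0.185

n = 5, Σs = 136, Σt = 208, Σs² = 3790, Σt² = 8790, Σst = 5637
nΣst − ΣsΣt = 28185 − 28288 = -103
nΣs² − (Σs)² = 18950 − 18496 = 454; nΣt² − (Σt)² = 43950 − 43264 = 686
r = -103 / √(454 × 686) = -103 / 558.0717 ≈ -0.185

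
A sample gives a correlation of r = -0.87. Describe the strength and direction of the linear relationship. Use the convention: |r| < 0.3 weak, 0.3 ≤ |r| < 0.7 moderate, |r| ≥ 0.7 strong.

r = -0.87 < 0 so the relationship is negative.
|r| = 0.87, which falls in the strong range.

strong negative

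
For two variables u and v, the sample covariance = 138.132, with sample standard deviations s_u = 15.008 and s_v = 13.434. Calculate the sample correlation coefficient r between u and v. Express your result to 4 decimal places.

0.6851

r = Cov(u,v) / (s_u · s_v) = 138.132 / (15.008 × 13.434)
  = 138.132 / 201.6175 ≈ 0.6851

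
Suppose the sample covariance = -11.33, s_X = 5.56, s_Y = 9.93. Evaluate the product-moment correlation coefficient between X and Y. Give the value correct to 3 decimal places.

-0.205

r = Cov(X,Y) / (s_X · s_Y) = -11.33 / (5.56 × 9.93)
  = -11.33 / 55.2108 ≈ -0.205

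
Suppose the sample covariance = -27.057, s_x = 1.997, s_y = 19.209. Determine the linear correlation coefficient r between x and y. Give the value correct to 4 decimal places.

r = Cov(x,y) / (s_x · s_y) = -27.057 / (1.997 × 19.209)
  = -27.057 / 38.3604 ≈ -0.7053

-0.7053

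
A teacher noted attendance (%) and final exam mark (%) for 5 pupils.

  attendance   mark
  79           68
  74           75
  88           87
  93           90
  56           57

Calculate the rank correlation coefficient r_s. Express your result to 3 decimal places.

Rank attendance: 3, 2, 4, 5, 1
Rank mark: 2, 3, 4, 5, 1
d = rank(attendance) − rank(mark): 1, -1, 0, 0, 0; Σd² = 2
ρ = 1 − 6Σd² / [n(n²−1)] = 1 − 6×2 / (5×24) = 1 − 12/120 ≈ 0.900

0.900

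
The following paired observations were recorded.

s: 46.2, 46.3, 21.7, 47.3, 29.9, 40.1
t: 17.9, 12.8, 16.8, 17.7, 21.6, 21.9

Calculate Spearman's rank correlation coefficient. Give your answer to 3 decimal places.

Rank s: 4, 5, 1, 6, 2, 3
Rank t: 4, 1, 2, 3, 5, 6
d = rank(s) − rank(t): 0, 4, -1, 3, -3, -3; Σd² = 44
ρ = 1 − 6Σd² / [n(n²−1)] = 1 − 6×44 / (6×35) = 1 − 264/210 ≈ -0.257

-0.257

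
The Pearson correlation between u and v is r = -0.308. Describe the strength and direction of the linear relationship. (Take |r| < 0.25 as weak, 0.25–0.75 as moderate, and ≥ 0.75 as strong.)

r = -0.308 < 0 so the relationship is negative.
|r| = 0.308, which falls in the moderate range.

moderate negative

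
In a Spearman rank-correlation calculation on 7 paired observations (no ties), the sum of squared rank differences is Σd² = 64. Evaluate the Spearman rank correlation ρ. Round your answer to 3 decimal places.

-0.143

ρ = 1 − 6Σd² / [n(n²−1)] = 1 − 6×64 / (7×48)
  = 1 − 384/336 = 1 − 1.1429 ≈ -0.143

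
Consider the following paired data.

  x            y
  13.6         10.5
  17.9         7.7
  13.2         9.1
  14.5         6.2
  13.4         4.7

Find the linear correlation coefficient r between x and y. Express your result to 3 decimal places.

-0.058

n = 5, Σx = 72.6, Σy = 38.2, Σx² = 1069.42, Σy² = 312.88, Σxy = 553.63
nΣxy − ΣxΣy = 2768.15 − 2773.32 = -5.17
nΣx² − (Σx)² = 5347.1 − 5270.76 = 76.34; nΣy² − (Σy)² = 1564.4 − 1459.24 = 105.16
r = -5.17 / √(76.34 × 105.16) = -5.17 / 89.5986 ≈ -0.058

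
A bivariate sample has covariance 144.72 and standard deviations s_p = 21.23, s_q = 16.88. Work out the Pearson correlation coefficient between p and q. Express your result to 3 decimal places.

0.404

r = Cov(p,q) / (s_p · s_q) = 144.72 / (21.23 × 16.88)
  = 144.72 / 358.3624 ≈ 0.404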